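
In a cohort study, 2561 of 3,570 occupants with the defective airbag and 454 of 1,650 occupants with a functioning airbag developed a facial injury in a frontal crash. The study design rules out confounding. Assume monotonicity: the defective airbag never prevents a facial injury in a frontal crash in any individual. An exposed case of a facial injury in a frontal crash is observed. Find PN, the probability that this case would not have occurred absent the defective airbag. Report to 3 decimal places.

PN ≈ 0.616

p₁ = P(outcome | exposed) = 2561/3570 = 0.71737
p₀ = P(outcome | unexposed) = 454/1650 = 0.27515
Under exogeneity and monotonicity, PN = (p₁ − p₀) / p₁.
PN = (0.71737 − 0.27515) / 0.71737 = 0.44222 / 0.71737 ≈ 0.6164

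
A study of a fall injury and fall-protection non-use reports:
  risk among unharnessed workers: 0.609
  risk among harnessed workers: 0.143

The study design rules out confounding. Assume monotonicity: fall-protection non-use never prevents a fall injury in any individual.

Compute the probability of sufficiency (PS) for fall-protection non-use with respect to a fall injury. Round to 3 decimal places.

Let p₁ = 0.609, p₀ = 0.143.
Under exogeneity and monotonicity, PS = (p₁ − p₀) / (1 − p₀).
PS = (0.609 − 0.143) / (1 − 0.143) = 0.466 / 0.857 ≈ 0.5438

PS ≈ 0.544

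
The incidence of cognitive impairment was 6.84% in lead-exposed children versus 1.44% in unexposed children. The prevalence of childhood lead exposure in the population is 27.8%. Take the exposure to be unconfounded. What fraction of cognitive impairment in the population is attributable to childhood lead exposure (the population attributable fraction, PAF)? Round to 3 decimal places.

PAF ≈ 0.510

p₁ = 0.0684, p₀ = 0.0144.
Overall risk P(Y=1) = π·p₁ + (1−π)·p₀ = 0.278×0.0684 + 0.722×0.0144 = 0.029412.
Under exogeneity, PAF = [P(Y=1) − p₀] / P(Y=1).
PAF = (0.029412 − 0.0144) / 0.029412 ≈ 0.5104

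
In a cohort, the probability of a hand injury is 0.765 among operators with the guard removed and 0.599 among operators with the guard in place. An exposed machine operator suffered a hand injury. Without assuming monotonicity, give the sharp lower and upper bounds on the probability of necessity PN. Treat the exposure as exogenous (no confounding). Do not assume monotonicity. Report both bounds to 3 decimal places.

Let p₁ = 0.765, p₀ = 0.599.
Under exogeneity alone the bounds on PN are max{0,(p₁−p₀)/p₁} ≤ PN ≤ min{1,(1−p₀)/p₁}.
  lower = (p₁ − p₀)/p₁ = 0.166 / 0.765 ≈ 0.2170
  upper = min{1, (1 − p₀)/p₁} = 0.401 / 0.765 ≈ 0.5242

0.217 ≤ PN ≤ 0.524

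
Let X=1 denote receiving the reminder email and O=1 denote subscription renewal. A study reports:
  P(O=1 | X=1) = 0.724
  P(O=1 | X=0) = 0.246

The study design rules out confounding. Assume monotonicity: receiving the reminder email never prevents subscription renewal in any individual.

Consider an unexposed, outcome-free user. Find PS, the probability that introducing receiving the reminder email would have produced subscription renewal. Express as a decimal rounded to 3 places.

Let p₁ = 0.724, p₀ = 0.246.
Under exogeneity and monotonicity, PS = (p₁ − p₀) / (1 − p₀).
PS = (0.724 − 0.246) / (1 − 0.246) = 0.478 / 0.754 ≈ 0.6340

PS ≈ 0.634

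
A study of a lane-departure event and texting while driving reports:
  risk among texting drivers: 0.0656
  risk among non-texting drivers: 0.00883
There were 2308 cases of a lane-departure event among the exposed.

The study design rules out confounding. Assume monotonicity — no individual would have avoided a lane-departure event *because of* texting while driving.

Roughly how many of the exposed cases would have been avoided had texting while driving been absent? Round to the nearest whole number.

about 1997 cases

Let p₁ = 0.0656, p₀ = 0.00883.
PN = (p₁ − p₀)/p₁ = (0.0656 − 0.00883) / 0.0656 ≈ 0.86540.
Attributable cases ≈ PN × (exposed cases) = 0.86540 × 2308 ≈ 1997.33.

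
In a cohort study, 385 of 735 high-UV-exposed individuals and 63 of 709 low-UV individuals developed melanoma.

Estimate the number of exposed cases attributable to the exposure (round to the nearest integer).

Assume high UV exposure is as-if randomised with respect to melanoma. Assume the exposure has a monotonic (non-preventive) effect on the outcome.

p₁ = P(outcome | exposed) = 385/735 = 0.52381
p₀ = P(outcome | unexposed) = 63/709 = 0.088858
PN = (p₁ − p₀)/p₁ = (0.52381 − 0.088858) / 0.52381 ≈ 0.83036.
Attributable cases ≈ PN × (exposed cases) = 0.83036 × 385 ≈ 319.69.

about 320 cases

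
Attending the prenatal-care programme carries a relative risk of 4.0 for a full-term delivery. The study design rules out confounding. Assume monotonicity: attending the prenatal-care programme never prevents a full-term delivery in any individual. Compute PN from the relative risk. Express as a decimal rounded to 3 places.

Under exogeneity and monotonicity, PN = (RR − 1) / RR = 1 − 1/RR.
PN = (4.0 − 1) / 4.0 = 3 / 4.0 ≈ 0.7500

PN ≈ 0.750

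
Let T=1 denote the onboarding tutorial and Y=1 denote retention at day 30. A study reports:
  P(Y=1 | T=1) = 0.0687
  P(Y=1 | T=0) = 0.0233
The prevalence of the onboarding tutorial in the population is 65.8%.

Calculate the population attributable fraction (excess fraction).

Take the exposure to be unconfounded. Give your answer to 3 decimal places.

Let p₁ = 0.0687, p₀ = 0.0233.
Overall risk P(Y=1) = π·p₁ + (1−π)·p₀ = 0.658×0.0687 + 0.342×0.0233 = 0.053173.
Under exogeneity, PAF = [P(Y=1) − p₀] / P(Y=1).
PAF = (0.053173 − 0.0233) / 0.053173 ≈ 0.5618

PAF ≈ 0.562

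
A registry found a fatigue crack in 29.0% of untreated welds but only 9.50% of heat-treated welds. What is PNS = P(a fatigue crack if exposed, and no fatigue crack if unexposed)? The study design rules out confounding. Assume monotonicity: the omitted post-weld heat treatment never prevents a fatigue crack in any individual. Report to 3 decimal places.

PNS ≈ 0.195

p₁ = 0.29, p₀ = 0.095.
Under exogeneity and monotonicity, PNS = p₁ − p₀.
PNS = 0.29 − 0.095 = 0.195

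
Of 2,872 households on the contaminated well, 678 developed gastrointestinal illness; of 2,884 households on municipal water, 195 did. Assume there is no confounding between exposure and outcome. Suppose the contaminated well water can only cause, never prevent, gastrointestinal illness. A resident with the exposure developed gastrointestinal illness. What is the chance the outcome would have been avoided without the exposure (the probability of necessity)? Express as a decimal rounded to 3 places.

PN ≈ 0.714

p₁ = P(outcome | exposed) = 678/2872 = 0.23607
p₀ = P(outcome | unexposed) = 195/2884 = 0.067614
Under exogeneity and monotonicity, PN = (p₁ − p₀) / p₁.
PN = (0.23607 − 0.067614) / 0.23607 = 0.16846 / 0.23607 ≈ 0.7136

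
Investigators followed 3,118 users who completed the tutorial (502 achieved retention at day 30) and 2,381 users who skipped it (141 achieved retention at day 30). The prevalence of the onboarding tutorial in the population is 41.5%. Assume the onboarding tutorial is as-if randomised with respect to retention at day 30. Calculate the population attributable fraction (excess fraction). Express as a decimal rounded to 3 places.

PAF ≈ 0.416

p₁ = P(outcome | exposed) = 502/3118 = 0.161
p₀ = P(outcome | unexposed) = 141/2381 = 0.059219
Overall risk P(Y=1) = π·p₁ + (1−π)·p₀ = 0.415×0.161 + 0.585×0.059219 = 0.10146.
Under exogeneity, PAF = [P(Y=1) − p₀] / P(Y=1).
PAF = (0.10146 − 0.059219) / 0.10146 ≈ 0.4163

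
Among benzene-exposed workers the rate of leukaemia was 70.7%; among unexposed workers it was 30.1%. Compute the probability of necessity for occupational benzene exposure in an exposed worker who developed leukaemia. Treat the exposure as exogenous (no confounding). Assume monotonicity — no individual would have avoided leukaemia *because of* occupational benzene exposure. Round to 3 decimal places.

p₁ = 0.707, p₀ = 0.301.
Under exogeneity and monotonicity, PN = (p₁ − p₀) / p₁.
PN = (0.707 − 0.301) / 0.707 = 0.406 / 0.707 ≈ 0.5743

PN ≈ 0.574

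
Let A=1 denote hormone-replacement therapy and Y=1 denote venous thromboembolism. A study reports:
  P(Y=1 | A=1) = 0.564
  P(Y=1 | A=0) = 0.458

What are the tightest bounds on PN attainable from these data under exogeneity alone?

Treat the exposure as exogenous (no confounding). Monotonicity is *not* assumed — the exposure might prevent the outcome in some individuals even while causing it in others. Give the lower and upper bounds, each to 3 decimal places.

Let p₁ = 0.564, p₀ = 0.458.
Under exogeneity alone the bounds on PN are max{0,(p₁−p₀)/p₁} ≤ PN ≤ min{1,(1−p₀)/p₁}.
  lower = (p₁ − p₀)/p₁ = 0.106 / 0.564 ≈ 0.1879
  upper = min{1, (1 − p₀)/p₁} = 0.542 / 0.564 ≈ 0.9610

0.188 ≤ PN ≤ 0.961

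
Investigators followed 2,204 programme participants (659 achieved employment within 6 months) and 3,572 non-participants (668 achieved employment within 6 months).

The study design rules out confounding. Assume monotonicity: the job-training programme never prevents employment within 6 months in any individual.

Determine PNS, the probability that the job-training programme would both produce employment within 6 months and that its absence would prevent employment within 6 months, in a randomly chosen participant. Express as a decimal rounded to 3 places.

PNS ≈ 0.112

p₁ = P(outcome | exposed) = 659/2204 = 0.299
p₀ = P(outcome | unexposed) = 668/3572 = 0.18701
Under exogeneity and monotonicity, PNS = p₁ − p₀.
PNS = 0.299 − 0.18701 = 0.11199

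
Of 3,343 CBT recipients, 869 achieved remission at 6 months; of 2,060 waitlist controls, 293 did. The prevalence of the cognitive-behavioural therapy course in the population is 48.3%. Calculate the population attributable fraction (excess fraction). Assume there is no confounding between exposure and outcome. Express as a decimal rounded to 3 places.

PAF ≈ 0.286

p₁ = P(outcome | exposed) = 869/3343 = 0.25995
p₀ = P(outcome | unexposed) = 293/2060 = 0.14223
Overall risk P(Y=1) = π·p₁ + (1−π)·p₀ = 0.483×0.25995 + 0.517×0.14223 = 0.19909.
Under exogeneity, PAF = [P(Y=1) − p₀] / P(Y=1).
PAF = (0.19909 − 0.14223) / 0.19909 ≈ 0.2856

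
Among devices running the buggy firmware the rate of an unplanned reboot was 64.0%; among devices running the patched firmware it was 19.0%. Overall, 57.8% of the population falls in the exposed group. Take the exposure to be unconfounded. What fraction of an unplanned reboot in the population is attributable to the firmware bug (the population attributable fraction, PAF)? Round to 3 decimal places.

p₁ = 0.64, p₀ = 0.19.
Overall risk P(Y=1) = π·p₁ + (1−π)·p₀ = 0.578×0.64 + 0.422×0.19 = 0.4501.
Under exogeneity, PAF = [P(Y=1) − p₀] / P(Y=1).
PAF = (0.4501 − 0.19) / 0.4501 ≈ 0.5779

PAF ≈ 0.578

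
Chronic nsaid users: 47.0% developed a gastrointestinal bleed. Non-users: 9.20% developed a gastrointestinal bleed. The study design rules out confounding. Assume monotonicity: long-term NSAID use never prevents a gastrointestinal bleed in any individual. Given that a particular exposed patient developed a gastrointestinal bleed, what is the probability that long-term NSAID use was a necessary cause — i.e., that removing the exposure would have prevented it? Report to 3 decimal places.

PN ≈ 0.804

p₁ = 0.47, p₀ = 0.092.
Under exogeneity and monotonicity, PN = (p₁ − p₀) / p₁.
PN = (0.47 − 0.092) / 0.47 = 0.378 / 0.47 ≈ 0.8043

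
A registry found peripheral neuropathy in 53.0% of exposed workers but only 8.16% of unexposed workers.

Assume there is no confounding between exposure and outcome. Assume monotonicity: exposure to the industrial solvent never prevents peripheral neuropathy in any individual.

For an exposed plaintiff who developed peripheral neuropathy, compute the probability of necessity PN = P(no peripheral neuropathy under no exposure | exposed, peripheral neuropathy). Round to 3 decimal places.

PN ≈ 0.846

p₁ = 0.53, p₀ = 0.0816.
Under exogeneity and monotonicity, PN = (p₁ − p₀) / p₁.
PN = (0.53 − 0.0816) / 0.53 = 0.4484 / 0.53 ≈ 0.8460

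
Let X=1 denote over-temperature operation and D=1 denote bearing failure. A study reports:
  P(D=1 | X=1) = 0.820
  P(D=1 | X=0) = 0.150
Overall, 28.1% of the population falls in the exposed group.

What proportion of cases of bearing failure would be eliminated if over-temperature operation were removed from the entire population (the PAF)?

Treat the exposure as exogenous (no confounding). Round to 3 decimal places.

Let p₁ = 0.82, p₀ = 0.15.
Overall risk P(Y=1) = π·p₁ + (1−π)·p₀ = 0.281×0.82 + 0.719×0.15 = 0.33827.
Under exogeneity, PAF = [P(Y=1) − p₀] / P(Y=1).
PAF = (0.33827 − 0.15) / 0.33827 ≈ 0.5566

PAF ≈ 0.557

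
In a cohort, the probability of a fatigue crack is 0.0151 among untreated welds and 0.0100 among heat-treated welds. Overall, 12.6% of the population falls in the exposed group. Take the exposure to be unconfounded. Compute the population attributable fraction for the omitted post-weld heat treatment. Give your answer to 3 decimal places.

PAF ≈ 0.060

Let p₁ = 0.0151, p₀ = 0.01.
Overall risk P(Y=1) = π·p₁ + (1−π)·p₀ = 0.126×0.0151 + 0.874×0.01 = 0.010643.
Under exogeneity, PAF = [P(Y=1) − p₀] / P(Y=1).
PAF = (0.010643 − 0.01) / 0.010643 ≈ 0.0604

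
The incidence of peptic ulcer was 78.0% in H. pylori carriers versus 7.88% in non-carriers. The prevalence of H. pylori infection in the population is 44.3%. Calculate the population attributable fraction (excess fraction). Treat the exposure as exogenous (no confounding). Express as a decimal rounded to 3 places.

PAF ≈ 0.798

p₁ = 0.78, p₀ = 0.0788.
Overall risk P(Y=1) = π·p₁ + (1−π)·p₀ = 0.443×0.78 + 0.557×0.0788 = 0.38943.
Under exogeneity, PAF = [P(Y=1) − p₀] / P(Y=1).
PAF = (0.38943 − 0.0788) / 0.38943 ≈ 0.7977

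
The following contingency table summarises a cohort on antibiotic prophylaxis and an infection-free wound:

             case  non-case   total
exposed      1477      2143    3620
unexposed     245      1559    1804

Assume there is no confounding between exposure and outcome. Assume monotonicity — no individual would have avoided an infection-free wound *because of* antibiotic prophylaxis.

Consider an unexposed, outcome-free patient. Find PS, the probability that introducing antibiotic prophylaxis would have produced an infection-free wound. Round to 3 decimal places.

PS ≈ 0.315

p₁ = P(outcome | exposed) = 1477/3620 = 0.40801
p₀ = P(outcome | unexposed) = 245/1804 = 0.13581
Under exogeneity and monotonicity, PS = (p₁ − p₀)/(1 − p₀).
PS = (0.40801 − 0.13581) / 0.86419 ≈ 0.3150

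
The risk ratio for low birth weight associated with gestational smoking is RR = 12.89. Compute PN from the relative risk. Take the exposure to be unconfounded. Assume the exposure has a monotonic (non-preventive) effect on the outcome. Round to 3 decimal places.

PN ≈ 0.922

Under exogeneity and monotonicity, PN = (RR − 1) / RR = 1 − 1/RR.
PN = (12.89 − 1) / 12.89 = 11.89 / 12.89 ≈ 0.9224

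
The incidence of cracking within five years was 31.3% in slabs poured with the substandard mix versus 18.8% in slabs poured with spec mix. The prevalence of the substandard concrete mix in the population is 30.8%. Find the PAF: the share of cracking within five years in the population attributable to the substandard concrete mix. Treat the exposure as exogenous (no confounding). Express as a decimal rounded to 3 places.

p₁ = 0.313, p₀ = 0.188.
Overall risk P(Y=1) = π·p₁ + (1−π)·p₀ = 0.308×0.313 + 0.692×0.188 = 0.2265.
Under exogeneity, PAF = [P(Y=1) − p₀] / P(Y=1).
PAF = (0.2265 − 0.188) / 0.2265 ≈ 0.1700

PAF ≈ 0.170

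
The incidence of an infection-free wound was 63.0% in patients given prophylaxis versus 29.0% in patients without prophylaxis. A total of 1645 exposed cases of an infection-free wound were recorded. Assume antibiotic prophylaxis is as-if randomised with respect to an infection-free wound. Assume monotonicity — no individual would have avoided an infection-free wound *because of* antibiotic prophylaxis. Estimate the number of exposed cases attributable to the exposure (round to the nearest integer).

about 888 cases

p₁ = 0.63, p₀ = 0.29.
PN = (p₁ − p₀)/p₁ = (0.63 − 0.29) / 0.63 ≈ 0.53968.
Attributable cases ≈ PN × (exposed cases) = 0.53968 × 1645 ≈ 887.78.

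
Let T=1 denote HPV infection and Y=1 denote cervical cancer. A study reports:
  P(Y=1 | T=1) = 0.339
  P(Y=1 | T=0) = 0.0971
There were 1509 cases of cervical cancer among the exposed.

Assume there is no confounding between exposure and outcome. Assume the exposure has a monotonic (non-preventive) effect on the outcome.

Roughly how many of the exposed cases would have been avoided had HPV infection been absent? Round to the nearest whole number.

Let p₁ = 0.339, p₀ = 0.0971.
PN = (p₁ − p₀)/p₁ = (0.339 − 0.0971) / 0.339 ≈ 0.71357.
Attributable cases ≈ PN × (exposed cases) = 0.71357 × 1509 ≈ 1076.78.

about 1077 cases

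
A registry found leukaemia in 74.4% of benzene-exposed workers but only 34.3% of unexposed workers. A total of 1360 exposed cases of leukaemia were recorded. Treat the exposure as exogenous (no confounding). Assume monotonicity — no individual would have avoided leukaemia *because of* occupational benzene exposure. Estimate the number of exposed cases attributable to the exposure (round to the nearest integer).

about 733 cases

p₁ = 0.744, p₀ = 0.343.
PN = (p₁ − p₀)/p₁ = (0.744 − 0.343) / 0.744 ≈ 0.53898.
Attributable cases ≈ PN × (exposed cases) = 0.53898 × 1360 ≈ 733.01.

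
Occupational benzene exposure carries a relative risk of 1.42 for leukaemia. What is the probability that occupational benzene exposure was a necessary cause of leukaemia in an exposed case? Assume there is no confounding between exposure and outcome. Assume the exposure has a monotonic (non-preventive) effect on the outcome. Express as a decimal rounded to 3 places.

PN ≈ 0.296

Under exogeneity and monotonicity, PN = (RR − 1) / RR = 1 − 1/RR.
PN = (1.42 − 1) / 1.42 = 0.42 / 1.42 ≈ 0.2958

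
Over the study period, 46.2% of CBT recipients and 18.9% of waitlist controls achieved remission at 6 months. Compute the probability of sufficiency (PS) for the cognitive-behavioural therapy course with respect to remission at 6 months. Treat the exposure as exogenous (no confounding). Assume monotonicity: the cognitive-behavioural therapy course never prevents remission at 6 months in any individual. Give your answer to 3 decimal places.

PS ≈ 0.337

p₁ = 0.462, p₀ = 0.189.
Under exogeneity and monotonicity, PS = (p₁ − p₀) / (1 − p₀).
PS = (0.462 − 0.189) / (1 − 0.189) = 0.273 / 0.811 ≈ 0.3366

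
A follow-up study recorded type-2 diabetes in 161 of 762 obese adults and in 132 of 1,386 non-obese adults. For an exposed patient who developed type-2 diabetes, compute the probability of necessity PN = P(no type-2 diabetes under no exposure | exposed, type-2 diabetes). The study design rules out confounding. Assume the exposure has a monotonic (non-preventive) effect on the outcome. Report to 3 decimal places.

PN ≈ 0.549

p₁ = P(outcome | exposed) = 161/762 = 0.21129
p₀ = P(outcome | unexposed) = 132/1386 = 0.095238
Under exogeneity and monotonicity, PN = (p₁ − p₀) / p₁.
PN = (0.21129 − 0.095238) / 0.21129 = 0.11605 / 0.21129 ≈ 0.5492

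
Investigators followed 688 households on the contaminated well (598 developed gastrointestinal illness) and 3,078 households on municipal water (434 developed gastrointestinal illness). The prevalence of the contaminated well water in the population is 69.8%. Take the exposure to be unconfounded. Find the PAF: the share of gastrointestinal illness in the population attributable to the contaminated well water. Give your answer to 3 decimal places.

PAF ≈ 0.783

p₁ = P(outcome | exposed) = 598/688 = 0.86919
p₀ = P(outcome | unexposed) = 434/3078 = 0.141
Overall risk P(Y=1) = π·p₁ + (1−π)·p₀ = 0.698×0.86919 + 0.302×0.141 = 0.64927.
Under exogeneity, PAF = [P(Y=1) − p₀] / P(Y=1).
PAF = (0.64927 − 0.141) / 0.64927 ≈ 0.7828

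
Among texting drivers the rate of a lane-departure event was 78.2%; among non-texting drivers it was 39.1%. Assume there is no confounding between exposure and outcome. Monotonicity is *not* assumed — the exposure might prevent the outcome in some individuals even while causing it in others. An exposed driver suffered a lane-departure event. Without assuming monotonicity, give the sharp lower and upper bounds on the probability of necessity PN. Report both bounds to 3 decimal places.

0.500 ≤ PN ≤ 0.779

p₁ = 0.782, p₀ = 0.391.
Under exogeneity alone the bounds on PN are max{0,(p₁−p₀)/p₁} ≤ PN ≤ min{1,(1−p₀)/p₁}.
  lower = (p₁ − p₀)/p₁ = 0.391 / 0.782 ≈ 0.5000
  upper = min{1, (1 − p₀)/p₁} = 0.609 / 0.782 ≈ 0.7788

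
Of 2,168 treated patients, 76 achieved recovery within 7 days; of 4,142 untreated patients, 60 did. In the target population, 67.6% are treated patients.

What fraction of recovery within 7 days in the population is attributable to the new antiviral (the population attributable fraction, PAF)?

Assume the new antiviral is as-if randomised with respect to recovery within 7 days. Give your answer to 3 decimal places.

p₁ = P(outcome | exposed) = 76/2168 = 0.035055
p₀ = P(outcome | unexposed) = 60/4142 = 0.014486
Overall risk P(Y=1) = π·p₁ + (1−π)·p₀ = 0.676×0.035055 + 0.324×0.014486 = 0.028391.
Under exogeneity, PAF = [P(Y=1) − p₀] / P(Y=1).
PAF = (0.028391 − 0.014486) / 0.028391 ≈ 0.4898

PAF ≈ 0.490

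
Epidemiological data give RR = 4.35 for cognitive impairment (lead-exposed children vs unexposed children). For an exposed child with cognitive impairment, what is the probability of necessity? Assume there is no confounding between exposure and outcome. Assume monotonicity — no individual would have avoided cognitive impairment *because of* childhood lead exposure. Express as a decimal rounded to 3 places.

Under exogeneity and monotonicity, PN = (RR − 1) / RR = 1 − 1/RR.
PN = (4.35 − 1) / 4.35 = 3.35 / 4.35 ≈ 0.7701

PN ≈ 0.770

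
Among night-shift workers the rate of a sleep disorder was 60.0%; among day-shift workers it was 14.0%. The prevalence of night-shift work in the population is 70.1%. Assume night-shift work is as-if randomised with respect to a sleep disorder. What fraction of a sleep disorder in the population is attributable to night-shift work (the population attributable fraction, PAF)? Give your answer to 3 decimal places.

p₁ = 0.6, p₀ = 0.14.
Overall risk P(Y=1) = π·p₁ + (1−π)·p₀ = 0.701×0.6 + 0.299×0.14 = 0.46246.
Under exogeneity, PAF = [P(Y=1) − p₀] / P(Y=1).
PAF = (0.46246 − 0.14) / 0.46246 ≈ 0.6973

PAF ≈ 0.697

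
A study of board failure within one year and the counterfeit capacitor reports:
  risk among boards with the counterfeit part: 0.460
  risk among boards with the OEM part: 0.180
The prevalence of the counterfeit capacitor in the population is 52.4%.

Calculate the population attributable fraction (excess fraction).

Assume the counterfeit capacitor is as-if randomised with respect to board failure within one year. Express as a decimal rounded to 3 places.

Let p₁ = 0.46, p₀ = 0.18.
Overall risk P(Y=1) = π·p₁ + (1−π)·p₀ = 0.524×0.46 + 0.476×0.18 = 0.32672.
Under exogeneity, PAF = [P(Y=1) − p₀] / P(Y=1).
PAF = (0.32672 − 0.18) / 0.32672 ≈ 0.4491

PAF ≈ 0.449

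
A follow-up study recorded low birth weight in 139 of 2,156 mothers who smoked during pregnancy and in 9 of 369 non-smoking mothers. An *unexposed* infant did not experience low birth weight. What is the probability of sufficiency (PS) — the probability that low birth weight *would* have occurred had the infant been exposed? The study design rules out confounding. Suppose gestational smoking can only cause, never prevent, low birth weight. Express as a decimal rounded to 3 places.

p₁ = P(outcome | exposed) = 139/2156 = 0.064471
p₀ = P(outcome | unexposed) = 9/369 = 0.02439
Under exogeneity and monotonicity, PS = (p₁ − p₀) / (1 − p₀).
PS = (0.064471 − 0.02439) / (1 − 0.02439) = 0.040081 / 0.97561 ≈ 0.0411

PS ≈ 0.041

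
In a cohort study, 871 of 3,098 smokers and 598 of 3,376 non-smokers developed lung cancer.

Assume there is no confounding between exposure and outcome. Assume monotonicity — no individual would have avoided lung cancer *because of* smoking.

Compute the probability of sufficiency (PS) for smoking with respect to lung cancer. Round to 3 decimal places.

PS ≈ 0.126

p₁ = P(outcome | exposed) = 871/3098 = 0.28115
p₀ = P(outcome | unexposed) = 598/3376 = 0.17713
Under exogeneity and monotonicity, PS = (p₁ − p₀) / (1 − p₀).
PS = (0.28115 − 0.17713) / (1 − 0.17713) = 0.10402 / 0.82287 ≈ 0.1264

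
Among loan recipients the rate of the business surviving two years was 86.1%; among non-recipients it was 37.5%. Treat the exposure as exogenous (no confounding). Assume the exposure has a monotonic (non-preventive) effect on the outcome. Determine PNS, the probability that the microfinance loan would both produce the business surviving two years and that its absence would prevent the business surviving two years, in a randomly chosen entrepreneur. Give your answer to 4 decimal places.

PNS ≈ 0.4860

p₁ = 0.861, p₀ = 0.375.
Under exogeneity and monotonicity, PNS = p₁ − p₀.
PNS = 0.861 − 0.375 = 0.486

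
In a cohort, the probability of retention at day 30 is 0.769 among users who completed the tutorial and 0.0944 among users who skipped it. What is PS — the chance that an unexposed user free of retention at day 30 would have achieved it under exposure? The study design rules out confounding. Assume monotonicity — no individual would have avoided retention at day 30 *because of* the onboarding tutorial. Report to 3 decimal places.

Let p₁ = 0.769, p₀ = 0.0944.
Under exogeneity and monotonicity, PS = (p₁ − p₀) / (1 − p₀).
PS = (0.769 − 0.0944) / (1 − 0.0944) = 0.6746 / 0.9056 ≈ 0.7449

PS ≈ 0.745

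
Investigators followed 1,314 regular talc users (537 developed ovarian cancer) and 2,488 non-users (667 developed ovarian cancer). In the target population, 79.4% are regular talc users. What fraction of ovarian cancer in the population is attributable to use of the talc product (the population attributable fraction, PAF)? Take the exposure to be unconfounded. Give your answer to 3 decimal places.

PAF ≈ 0.294

p₁ = P(outcome | exposed) = 537/1314 = 0.40868
p₀ = P(outcome | unexposed) = 667/2488 = 0.26809
Overall risk P(Y=1) = π·p₁ + (1−π)·p₀ = 0.794×0.40868 + 0.206×0.26809 = 0.37971.
Under exogeneity, PAF = [P(Y=1) − p₀] / P(Y=1).
PAF = (0.37971 − 0.26809) / 0.37971 ≈ 0.2940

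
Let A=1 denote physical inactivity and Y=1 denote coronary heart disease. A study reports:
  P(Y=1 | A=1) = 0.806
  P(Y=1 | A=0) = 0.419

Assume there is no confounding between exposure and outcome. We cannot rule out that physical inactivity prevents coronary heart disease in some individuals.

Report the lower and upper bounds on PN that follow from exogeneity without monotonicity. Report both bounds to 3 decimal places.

Let p₁ = 0.806, p₀ = 0.419.
Under exogeneity alone the bounds on PN are max{0,(p₁−p₀)/p₁} ≤ PN ≤ min{1,(1−p₀)/p₁}.
  lower = (p₁ − p₀)/p₁ = 0.387 / 0.806 ≈ 0.4801
  upper = min{1, (1 − p₀)/p₁} = 0.581 / 0.806 ≈ 0.7208

0.480 ≤ PN ≤ 0.721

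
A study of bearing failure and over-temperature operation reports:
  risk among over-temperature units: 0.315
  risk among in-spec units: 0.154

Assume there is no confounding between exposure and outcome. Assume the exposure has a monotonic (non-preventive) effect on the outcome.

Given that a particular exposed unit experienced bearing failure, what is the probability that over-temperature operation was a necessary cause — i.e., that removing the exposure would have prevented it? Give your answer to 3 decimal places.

Let p₁ = 0.315, p₀ = 0.154.
Under exogeneity and monotonicity, PN = (p₁ − p₀) / p₁.
PN = (0.315 − 0.154) / 0.315 = 0.161 / 0.315 ≈ 0.5111

PN ≈ 0.511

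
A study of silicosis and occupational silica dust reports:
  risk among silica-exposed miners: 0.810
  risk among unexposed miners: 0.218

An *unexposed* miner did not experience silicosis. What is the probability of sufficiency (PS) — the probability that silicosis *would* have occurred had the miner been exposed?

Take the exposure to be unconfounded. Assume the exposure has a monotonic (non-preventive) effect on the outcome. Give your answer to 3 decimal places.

Let p₁ = 0.81, p₀ = 0.218.
Under exogeneity and monotonicity, PS = (p₁ − p₀) / (1 − p₀).
PS = (0.81 − 0.218) / (1 − 0.218) = 0.592 / 0.782 ≈ 0.7570

PS ≈ 0.757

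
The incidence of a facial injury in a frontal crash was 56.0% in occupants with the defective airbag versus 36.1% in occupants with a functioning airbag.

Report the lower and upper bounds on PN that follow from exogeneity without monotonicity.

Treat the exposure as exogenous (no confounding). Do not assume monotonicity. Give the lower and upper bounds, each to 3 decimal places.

0.355 ≤ PN ≤ 1.000

p₁ = 0.56, p₀ = 0.361.
Under exogeneity alone the bounds on PN are max{0,(p₁−p₀)/p₁} ≤ PN ≤ min{1,(1−p₀)/p₁}.
  lower = (p₁ − p₀)/p₁ = 0.199 / 0.56 ≈ 0.3554
  upper = min{1, (1 − p₀)/p₁} = 0.639 / 0.56 ≈ 1.1411 → capped at 1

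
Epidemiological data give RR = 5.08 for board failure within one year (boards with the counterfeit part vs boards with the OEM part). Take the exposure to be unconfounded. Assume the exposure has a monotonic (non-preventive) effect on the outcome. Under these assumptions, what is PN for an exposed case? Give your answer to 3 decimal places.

PN ≈ 0.803

Under exogeneity and monotonicity, PN = (RR − 1) / RR = 1 − 1/RR.
PN = (5.08 − 1) / 5.08 = 4.08 / 5.08 ≈ 0.8031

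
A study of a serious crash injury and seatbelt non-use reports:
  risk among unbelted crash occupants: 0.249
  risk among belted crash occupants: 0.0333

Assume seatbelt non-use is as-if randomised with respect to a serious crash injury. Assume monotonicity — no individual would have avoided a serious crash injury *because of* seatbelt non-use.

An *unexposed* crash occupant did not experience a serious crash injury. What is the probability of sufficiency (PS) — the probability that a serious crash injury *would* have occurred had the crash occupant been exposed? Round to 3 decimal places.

PS ≈ 0.223

Let p₁ = 0.249, p₀ = 0.0333.
Under exogeneity and monotonicity, PS = (p₁ − p₀) / (1 − p₀).
PS = (0.249 − 0.0333) / (1 − 0.0333) = 0.2157 / 0.9667 ≈ 0.2231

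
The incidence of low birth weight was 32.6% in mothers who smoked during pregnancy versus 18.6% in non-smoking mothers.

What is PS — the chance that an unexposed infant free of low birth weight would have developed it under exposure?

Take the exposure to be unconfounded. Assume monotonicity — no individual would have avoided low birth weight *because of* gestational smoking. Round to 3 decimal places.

p₁ = 0.326, p₀ = 0.186.
Under exogeneity and monotonicity, PS = (p₁ − p₀) / (1 − p₀).
PS = (0.326 − 0.186) / (1 − 0.186) = 0.14 / 0.814 ≈ 0.1720

PS ≈ 0.172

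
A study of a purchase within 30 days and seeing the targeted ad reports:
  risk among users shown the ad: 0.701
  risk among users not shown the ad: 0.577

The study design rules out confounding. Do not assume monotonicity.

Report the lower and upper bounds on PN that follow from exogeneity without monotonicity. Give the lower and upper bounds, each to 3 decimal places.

0.177 ≤ PN ≤ 0.603

Let p₁ = 0.701, p₀ = 0.577.
Under exogeneity alone the bounds on PN are max{0,(p₁−p₀)/p₁} ≤ PN ≤ min{1,(1−p₀)/p₁}.
  lower = (p₁ − p₀)/p₁ = 0.124 / 0.701 ≈ 0.1769
  upper = min{1, (1 − p₀)/p₁} = 0.423 / 0.701 ≈ 0.6034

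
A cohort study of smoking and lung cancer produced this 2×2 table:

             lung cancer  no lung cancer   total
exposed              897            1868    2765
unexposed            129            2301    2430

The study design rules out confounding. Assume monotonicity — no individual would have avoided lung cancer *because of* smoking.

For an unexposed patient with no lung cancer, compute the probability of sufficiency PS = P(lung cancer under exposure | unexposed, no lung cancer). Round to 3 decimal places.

p₁ = P(outcome | exposed) = 897/2765 = 0.32441
p₀ = P(outcome | unexposed) = 129/2430 = 0.053086
Under exogeneity and monotonicity, PS = (p₁ − p₀)/(1 − p₀).
PS = (0.32441 − 0.053086) / 0.94691 ≈ 0.2865

PS ≈ 0.287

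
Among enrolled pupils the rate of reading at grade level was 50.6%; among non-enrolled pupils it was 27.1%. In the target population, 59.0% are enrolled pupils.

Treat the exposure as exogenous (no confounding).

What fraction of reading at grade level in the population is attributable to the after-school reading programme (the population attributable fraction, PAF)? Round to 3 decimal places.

p₁ = 0.506, p₀ = 0.271.
Overall risk P(Y=1) = π·p₁ + (1−π)·p₀ = 0.59×0.506 + 0.41×0.271 = 0.40965.
Under exogeneity, PAF = [P(Y=1) − p₀] / P(Y=1).
PAF = (0.40965 − 0.271) / 0.40965 ≈ 0.3385

PAF ≈ 0.338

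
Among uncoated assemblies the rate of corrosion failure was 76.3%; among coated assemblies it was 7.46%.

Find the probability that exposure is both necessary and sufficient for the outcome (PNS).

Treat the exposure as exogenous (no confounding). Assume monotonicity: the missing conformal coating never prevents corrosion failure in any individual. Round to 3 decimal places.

PNS ≈ 0.688

p₁ = 0.763, p₀ = 0.0746.
Under exogeneity and monotonicity, PNS = p₁ − p₀.
PNS = 0.763 − 0.0746 = 0.6884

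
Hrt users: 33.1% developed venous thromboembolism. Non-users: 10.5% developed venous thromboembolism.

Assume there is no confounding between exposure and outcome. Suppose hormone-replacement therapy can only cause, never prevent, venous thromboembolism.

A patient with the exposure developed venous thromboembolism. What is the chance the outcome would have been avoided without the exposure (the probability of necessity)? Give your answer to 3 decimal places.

p₁ = 0.331, p₀ = 0.105.
Under exogeneity and monotonicity, PN = (p₁ − p₀) / p₁.
PN = (0.331 − 0.105) / 0.331 = 0.226 / 0.331 ≈ 0.6828

PN ≈ 0.683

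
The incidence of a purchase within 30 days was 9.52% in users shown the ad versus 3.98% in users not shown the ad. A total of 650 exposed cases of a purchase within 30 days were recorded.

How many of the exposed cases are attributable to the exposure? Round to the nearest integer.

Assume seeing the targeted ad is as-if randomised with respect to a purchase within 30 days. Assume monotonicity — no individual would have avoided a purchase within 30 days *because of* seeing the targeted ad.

about 378 cases

p₁ = 0.0952, p₀ = 0.0398.
PN = (p₁ − p₀)/p₁ = (0.0952 − 0.0398) / 0.0952 ≈ 0.58193.
Attributable cases ≈ PN × (exposed cases) = 0.58193 × 650 ≈ 378.26.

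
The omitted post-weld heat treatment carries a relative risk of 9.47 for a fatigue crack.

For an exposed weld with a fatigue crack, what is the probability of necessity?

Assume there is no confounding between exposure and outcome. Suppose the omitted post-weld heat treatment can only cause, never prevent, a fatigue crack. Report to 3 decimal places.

Under exogeneity and monotonicity, PN = (RR − 1) / RR = 1 − 1/RR.
PN = (9.47 − 1) / 9.47 = 8.47 / 9.47 ≈ 0.8944

PN ≈ 0.894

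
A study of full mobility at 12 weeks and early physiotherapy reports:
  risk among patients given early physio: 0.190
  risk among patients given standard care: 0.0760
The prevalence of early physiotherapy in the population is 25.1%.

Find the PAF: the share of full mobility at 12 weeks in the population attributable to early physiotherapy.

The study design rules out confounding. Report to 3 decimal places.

Let p₁ = 0.19, p₀ = 0.076.
Overall risk P(Y=1) = π·p₁ + (1−π)·p₀ = 0.251×0.19 + 0.749×0.076 = 0.10461.
Under exogeneity, PAF = [P(Y=1) − p₀] / P(Y=1).
PAF = (0.10461 − 0.076) / 0.10461 ≈ 0.2735

PAF ≈ 0.274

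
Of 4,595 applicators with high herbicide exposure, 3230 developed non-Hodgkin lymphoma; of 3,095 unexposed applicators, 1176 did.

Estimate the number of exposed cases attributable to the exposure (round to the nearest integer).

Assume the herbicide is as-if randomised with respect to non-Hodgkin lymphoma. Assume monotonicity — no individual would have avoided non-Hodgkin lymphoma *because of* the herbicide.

p₁ = P(outcome | exposed) = 3230/4595 = 0.70294
p₀ = P(outcome | unexposed) = 1176/3095 = 0.37997
PN = (p₁ − p₀)/p₁ = (0.70294 − 0.37997) / 0.70294 ≈ 0.45946.
Attributable cases ≈ PN × (exposed cases) = 0.45946 × 3230 ≈ 1484.05.

about 1484 cases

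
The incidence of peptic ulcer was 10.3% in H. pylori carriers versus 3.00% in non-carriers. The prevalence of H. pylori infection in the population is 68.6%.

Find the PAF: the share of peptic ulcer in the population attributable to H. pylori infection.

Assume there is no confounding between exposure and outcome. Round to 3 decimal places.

PAF ≈ 0.625

p₁ = 0.103, p₀ = 0.03.
Overall risk P(Y=1) = π·p₁ + (1−π)·p₀ = 0.686×0.103 + 0.314×0.03 = 0.080078.
Under exogeneity, PAF = [P(Y=1) − p₀] / P(Y=1).
PAF = (0.080078 − 0.03) / 0.080078 ≈ 0.6254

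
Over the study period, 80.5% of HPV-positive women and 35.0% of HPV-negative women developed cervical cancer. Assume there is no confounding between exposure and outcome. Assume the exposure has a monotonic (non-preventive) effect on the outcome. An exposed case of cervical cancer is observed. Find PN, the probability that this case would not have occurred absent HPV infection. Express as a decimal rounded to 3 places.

PN ≈ 0.565

p₁ = 0.805, p₀ = 0.35.
Under exogeneity and monotonicity, PN = (p₁ − p₀) / p₁.
PN = (0.805 − 0.35) / 0.805 = 0.455 / 0.805 ≈ 0.5652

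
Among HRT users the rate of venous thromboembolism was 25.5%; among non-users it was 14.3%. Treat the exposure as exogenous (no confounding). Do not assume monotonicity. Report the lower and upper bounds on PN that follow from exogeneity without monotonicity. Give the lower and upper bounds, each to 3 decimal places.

0.439 ≤ PN ≤ 1.000

p₁ = 0.255, p₀ = 0.143.
Under exogeneity alone the bounds on PN are max{0,(p₁−p₀)/p₁} ≤ PN ≤ min{1,(1−p₀)/p₁}.
  lower = (p₁ − p₀)/p₁ = 0.112 / 0.255 ≈ 0.4392
  upper = min{1, (1 − p₀)/p₁} = 0.857 / 0.255 ≈ 3.3608 → capped at 1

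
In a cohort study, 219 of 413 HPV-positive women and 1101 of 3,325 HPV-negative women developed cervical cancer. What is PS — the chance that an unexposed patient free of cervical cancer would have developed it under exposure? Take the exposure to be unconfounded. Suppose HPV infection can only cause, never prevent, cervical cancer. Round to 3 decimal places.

PS ≈ 0.298

p₁ = P(outcome | exposed) = 219/413 = 0.53027
p₀ = P(outcome | unexposed) = 1101/3325 = 0.33113
Under exogeneity and monotonicity, PS = (p₁ − p₀) / (1 − p₀).
PS = (0.53027 − 0.33113) / (1 − 0.33113) = 0.19914 / 0.66887 ≈ 0.2977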